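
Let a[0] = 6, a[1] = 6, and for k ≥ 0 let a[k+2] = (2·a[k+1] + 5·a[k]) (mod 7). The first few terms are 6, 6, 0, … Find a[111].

Computing terms: a[0] = 6; a[1] = 6; a[2] = 0; a[3] = 2; a[4] = 4; a[5] = 4; a[6] = 0; a[7] = 6; a[8] = 5; a[9] = 5; a[10] = 0; a[11] = 4; a[12] = 1; a[13] = 1; a[14] = 0; a[15] = 5; a[16] = 3; a[17] = 3; a[18] = 0; a[19] = 1; a[20] = 2; a[21] = 2; a[22] = 0; a[23] = 3; a[24] = 6; a[25] = 6.
The sequence repeats with period 24.
So a[111] = a[0 + ((111-0) mod 24)] = a[15] = 5.

5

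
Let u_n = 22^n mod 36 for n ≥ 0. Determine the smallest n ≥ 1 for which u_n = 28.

3

We have u_0 = 1,  u_1 = 22,  u_2 = 16,  u_3 = 28,  u_4 = 4,  u_5 = 16.
Since u_5 = u_2 = 16, the sequence is eventually periodic: after a pre-period of length 2 it cycles with period 3.
The value 28 first appears (with n ≥ 1) at u_3.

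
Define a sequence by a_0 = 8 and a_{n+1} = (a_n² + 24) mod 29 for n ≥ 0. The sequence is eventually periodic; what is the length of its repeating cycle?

We have a_0 = 8, a_1 = 1, a_2 = 25, a_3 = 11, a_4 = 0, a_5 = 24, a_6 = 20, a_7 = 18, a_8 = 0.
Since a_8 = a_4 = 0, the sequence is eventually periodic: after a pre-period of length 4 it cycles with period 4.

4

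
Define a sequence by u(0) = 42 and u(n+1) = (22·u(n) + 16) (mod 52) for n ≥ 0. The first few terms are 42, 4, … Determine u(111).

u(0) = 42, u(1) = 4, u(2) = 0, u(3) = 16, u(4) = 4.
Since u(4) = u(1) = 4, the sequence is eventually periodic: after a pre-period of length 1 it cycles with period 3.
For n ≥ 1, u(n) depends only on (n - 1) mod 3. (111 - 1) mod 3 = 2, so u(111) = u(3) = 16.

16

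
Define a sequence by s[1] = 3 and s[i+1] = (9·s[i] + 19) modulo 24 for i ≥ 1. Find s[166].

10

We have s[1] = 3, s[2] = 22, s[3] = 1, s[4] = 4, s[5] = 7, s[6] = 10, s[7] = 13, s[8] = 16, s[9] = 19, s[10] = 22.
Since s[10] = s[2] = 22, the sequence is eventually periodic: after a pre-period of length 1 it cycles with period 8.
For i ≥ 2, s[i] depends only on (i - 2) mod 8. (166 - 2) mod 8 = 4, so s[166] = s[6] = 10.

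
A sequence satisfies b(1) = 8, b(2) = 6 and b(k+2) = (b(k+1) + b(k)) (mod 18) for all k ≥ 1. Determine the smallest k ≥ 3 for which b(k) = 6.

b(1) = 8, b(2) = 6, b(3) = 14, b(4) = 2, b(5) = 16, b(6) = 0, b(7) = 16, b(8) = 16, b(9) = 14, b(10) = 12, b(11) = 8, b(12) = 2, b(13) = 10, b(14) = 12, b(15) = 4, b(16) = 16, b(17) = 2, b(18) = 0, b(19) = 2, b(20) = 2, b(21) = 4, b(22) = 6, b(23) = 10, b(24) = 16, b(25) = 8, b(26) = 6.
The sequence repeats with period 24.
The value 6 first appears (with k ≥ 3) at b(22).

22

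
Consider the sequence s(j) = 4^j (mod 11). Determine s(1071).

4

s(0) = 1,  s(1) = 4,  s(2) = 5,  s(3) = 9,  s(4) = 3,  s(5) = 1.
The sequence repeats with period 5.
(1071 - 0) mod 5 = 1, so s(1071) = s(1) = 4.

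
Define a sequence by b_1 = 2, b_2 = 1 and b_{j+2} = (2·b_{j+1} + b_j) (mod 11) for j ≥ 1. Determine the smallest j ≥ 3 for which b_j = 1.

We have b_1 = 2; b_2 = 1; b_3 = 4; b_4 = 9; b_5 = 0; b_6 = 9; b_7 = 7; b_8 = 1; b_9 = 9; b_{10} = 8; b_{11} = 3; b_{12} = 3; b_{13} = 9; b_{14} = 10; b_{15} = 7; b_{16} = 2; b_{17} = 0; b_{18} = 2; b_{19} = 4; b_{20} = 10; b_{21} = 2; b_{22} = 3; b_{23} = 8; b_{24} = 8; b_{25} = 2; b_{26} = 1.
Since (b_{25}, b_{26}) = (b_1, b_2) = (2, 1) (two consecutive terms determine the rest), the sequence is periodic with period 24.
The value 1 first appears (with j ≥ 3) at b_8.

8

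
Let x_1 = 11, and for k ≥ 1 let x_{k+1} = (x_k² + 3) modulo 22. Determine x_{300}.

x_1 = 11, x_2 = 14, x_3 = 1, x_4 = 4, x_5 = 19, x_6 = 12, x_7 = 15, x_8 = 8, x_9 = 1.
Since x_9 = x_3 = 1, the sequence is eventually periodic: after a pre-period of length 2 it cycles with period 6.
For k ≥ 3, x_k depends only on (k - 3) mod 6. (300 - 3) mod 6 = 3, so x_{300} = x_6 = 12.

12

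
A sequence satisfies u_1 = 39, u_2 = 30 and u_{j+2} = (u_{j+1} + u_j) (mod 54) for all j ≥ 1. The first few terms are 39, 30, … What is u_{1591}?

3

We have u_1 = 39, u_2 = 30, u_3 = 15, u_4 = 45, u_5 = 6, u_6 = 51, u_7 = 3, u_8 = 0, u_9 = 3, u_{10} = 3, u_{11} = 6, u_{12} = 9, u_{13} = 15, u_{14} = 24, u_{15} = 39, u_{16} = 9, u_{17} = 48, u_{18} = 3, u_{19} = 51, u_{20} = 0, u_{21} = 51, u_{22} = 51, u_{23} = 48, u_{24} = 45, u_{25} = 39, u_{26} = 30.
Since (u_{25}, u_{26}) = (u_1, u_2) = (39, 30) (two consecutive terms determine the rest), the sequence is periodic with period 24.
So u_{1591} = u_{1 + ((1591-1) mod 24)} = u_7 = 3.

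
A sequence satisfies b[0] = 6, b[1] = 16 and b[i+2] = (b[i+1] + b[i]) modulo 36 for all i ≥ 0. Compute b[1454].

14

b[0] = 6, b[1] = 16, b[2] = 22, b[3] = 2, b[4] = 24, b[5] = 26, b[6] = 14, b[7] = 4, b[8] = 18, b[9] = 22, b[10] = 4, b[11] = 26, b[12] = 30, b[13] = 20, b[14] = 14, b[15] = 34, b[16] = 12, b[17] = 10, b[18] = 22, b[19] = 32, b[20] = 18, b[21] = 14, b[22] = 32, b[23] = 10, b[24] = 6, b[25] = 16.
Since (b[24], b[25]) = (b[0], b[1]) = (6, 16) (two consecutive terms determine the rest), the sequence is periodic with period 24.
So b[1454] = b[0 + ((1454-0) mod 24)] = b[14] = 14.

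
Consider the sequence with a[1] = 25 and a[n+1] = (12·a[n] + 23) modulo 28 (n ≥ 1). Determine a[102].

27

We have a[1] = 25,  a[2] = 15,  a[3] = 7,  a[4] = 23,  a[5] = 19,  a[6] = 27,  a[7] = 11,  a[8] = 15.
Since a[8] = a[2] = 15, the sequence is eventually periodic: after a pre-period of length 1 it cycles with period 6.
For n ≥ 2, a[n] depends only on (n - 2) mod 6. (102 - 2) mod 6 = 4, so a[102] = a[6] = 27.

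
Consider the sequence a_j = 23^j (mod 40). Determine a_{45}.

We have a_1 = 23,  a_2 = 9,  a_3 = 7,  a_4 = 1,  a_5 = 23.
Since a_5 = a_1 = 23, the sequence is periodic with period 4.
So a_{45} = a_{1 + ((45-1) mod 4)} = a_1 = 23.

23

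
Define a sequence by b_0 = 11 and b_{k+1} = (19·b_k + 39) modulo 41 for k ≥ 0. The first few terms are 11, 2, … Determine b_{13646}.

1

b_0 = 11, b_1 = 2, b_2 = 36, b_3 = 26, b_4 = 0, b_5 = 39, b_6 = 1, b_7 = 17, b_8 = 34, b_9 = 29, b_{10} = 16, b_{11} = 15, b_{12} = 37, b_{13} = 4, b_{14} = 33, b_{15} = 10, b_{16} = 24, b_{17} = 3, b_{18} = 14, b_{19} = 18, b_{20} = 12, b_{21} = 21, b_{22} = 28, b_{23} = 38, b_{24} = 23, b_{25} = 25, b_{26} = 22, b_{27} = 6, b_{28} = 30, b_{29} = 35, b_{30} = 7, b_{31} = 8, b_{32} = 27, b_{33} = 19, b_{34} = 31, b_{35} = 13, b_{36} = 40, b_{37} = 20, b_{38} = 9, b_{39} = 5, b_{40} = 11.
The sequence repeats with period 40.
So b_{13646} = b_{0 + ((13646-0) mod 40)} = b_6 = 1.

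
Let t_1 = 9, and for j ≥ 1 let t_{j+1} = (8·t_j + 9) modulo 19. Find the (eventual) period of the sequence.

6

We have t_1 = 9,  t_2 = 5,  t_3 = 11,  t_4 = 2,  t_5 = 6,  t_6 = 0,  t_7 = 9.
The sequence repeats with period 6.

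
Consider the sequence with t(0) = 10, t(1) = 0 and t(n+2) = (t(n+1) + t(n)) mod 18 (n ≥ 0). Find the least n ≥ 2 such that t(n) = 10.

2

We have t(0) = 10,  t(1) = 0,  t(2) = 10,  t(3) = 10,  t(4) = 2,  t(5) = 12,  t(6) = 14,  t(7) = 8,  t(8) = 4,  t(9) = 12,  t(10) = 16,  t(11) = 10,  t(12) = 8,  t(13) = 0,  t(14) = 8,  t(15) = 8,  t(16) = 16,  t(17) = 6,  t(18) = 4,  t(19) = 10,  t(20) = 14,  t(21) = 6,  t(22) = 2,  t(23) = 8,  t(24) = 10,  t(25) = 0.
Since (t(24), t(25)) = (t(0), t(1)) = (10, 0) (two consecutive terms determine the rest), the sequence is periodic with period 24.
The value 10 first appears (with n ≥ 2) at t(2).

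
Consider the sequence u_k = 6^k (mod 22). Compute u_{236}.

We have u_0 = 1, u_1 = 6, u_2 = 14, u_3 = 18, u_4 = 20, u_5 = 10, u_6 = 16, u_7 = 8, u_8 = 4, u_9 = 2, u_{10} = 12, u_{11} = 6.
Since u_{11} = u_1 = 6, the sequence is eventually periodic: after a pre-period of length 1 it cycles with period 10.
For k ≥ 1, u_k depends only on (k - 1) mod 10. (236 - 1) mod 10 = 5, so u_{236} = u_6 = 16.

16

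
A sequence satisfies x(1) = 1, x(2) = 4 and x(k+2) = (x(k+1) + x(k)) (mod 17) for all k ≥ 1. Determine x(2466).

14

x(1) = 1,  x(2) = 4,  x(3) = 5,  x(4) = 9,  x(5) = 14,  x(6) = 6,  x(7) = 3,  x(8) = 9,  x(9) = 12,  x(10) = 4,  x(11) = 16,  x(12) = 3,  x(13) = 2,  x(14) = 5,  x(15) = 7,  x(16) = 12,  x(17) = 2,  x(18) = 14,  x(19) = 16,  x(20) = 13,  x(21) = 12,  x(22) = 8,  x(23) = 3,  x(24) = 11,  x(25) = 14,  x(26) = 8,  x(27) = 5,  x(28) = 13,  x(29) = 1,  x(30) = 14,  x(31) = 15,  x(32) = 12,  x(33) = 10,  x(34) = 5,  x(35) = 15,  x(36) = 3,  x(37) = 1,  x(38) = 4.
The sequence repeats with period 36.
So x(2466) = x(1 + ((2466-1) mod 36)) = x(18) = 14.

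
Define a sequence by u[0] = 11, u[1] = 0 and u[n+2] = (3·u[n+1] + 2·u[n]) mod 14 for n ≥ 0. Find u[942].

Computing terms: u[0] = 11; u[1] = 0; u[2] = 8; u[3] = 10; u[4] = 4; u[5] = 4; u[6] = 6; u[7] = 12; u[8] = 6; u[9] = 0; u[10] = 12; u[11] = 8; u[12] = 6; u[13] = 6; u[14] = 2; u[15] = 4; u[16] = 2; u[17] = 0; u[18] = 4; u[19] = 12; u[20] = 2; u[21] = 2; u[22] = 10; u[23] = 6; u[24] = 10; u[25] = 0; u[26] = 6; u[27] = 4; u[28] = 10; u[29] = 10; u[30] = 8; u[31] = 2; u[32] = 8; u[33] = 0; u[34] = 2; u[35] = 6; u[36] = 8; u[37] = 8; u[38] = 12; u[39] = 10; u[40] = 12; u[41] = 0; u[42] = 10; u[43] = 2; u[44] = 12; u[45] = 12; u[46] = 4; u[47] = 8; u[48] = 4; u[49] = 0; u[50] = 8.
Since (u[49], u[50]) = (u[1], u[2]) = (0, 8) (two consecutive terms determine the rest), the sequence is eventually periodic: after a pre-period of length 1 it cycles with period 48.
For n ≥ 1, u[n] depends only on (n - 1) mod 48. (942 - 1) mod 48 = 29, so u[942] = u[30] = 8.

8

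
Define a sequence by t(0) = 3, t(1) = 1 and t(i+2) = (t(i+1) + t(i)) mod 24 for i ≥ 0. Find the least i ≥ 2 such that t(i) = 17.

13

Computing terms: t(0) = 3,  t(1) = 1,  t(2) = 4,  t(3) = 5,  t(4) = 9,  t(5) = 14,  t(6) = 23,  t(7) = 13,  t(8) = 12,  t(9) = 1,  t(10) = 13,  t(11) = 14,  t(12) = 3,  t(13) = 17,  t(14) = 20,  t(15) = 13,  t(16) = 9,  t(17) = 22,  t(18) = 7,  t(19) = 5,  t(20) = 12,  t(21) = 17,  t(22) = 5,  t(23) = 22,  t(24) = 3,  t(25) = 1.
The sequence repeats with period 24.
The value 17 first appears (with i ≥ 2) at t(13).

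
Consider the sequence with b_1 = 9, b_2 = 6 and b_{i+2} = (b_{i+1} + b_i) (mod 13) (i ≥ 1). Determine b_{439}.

3

Computing terms: b_1 = 9, b_2 = 6, b_3 = 2, b_4 = 8, b_5 = 10, b_6 = 5, b_7 = 2, b_8 = 7, b_9 = 9, b_{10} = 3, b_{11} = 12, b_{12} = 2, b_{13} = 1, b_{14} = 3, b_{15} = 4, b_{16} = 7, b_{17} = 11, b_{18} = 5, b_{19} = 3, b_{20} = 8, b_{21} = 11, b_{22} = 6, b_{23} = 4, b_{24} = 10, b_{25} = 1, b_{26} = 11, b_{27} = 12, b_{28} = 10, b_{29} = 9, b_{30} = 6.
The sequence repeats with period 28.
So b_{439} = b_{1 + ((439-1) mod 28)} = b_{19} = 3.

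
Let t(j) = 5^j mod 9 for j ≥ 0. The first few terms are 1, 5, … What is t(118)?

Listing terms: t(0) = 1,  t(1) = 5,  t(2) = 7,  t(3) = 8,  t(4) = 4,  t(5) = 2,  t(6) = 1.
Since t(6) = t(0) = 1, the sequence is periodic with period 6.
(118 - 0) mod 6 = 4, so t(118) = t(4) = 4.

4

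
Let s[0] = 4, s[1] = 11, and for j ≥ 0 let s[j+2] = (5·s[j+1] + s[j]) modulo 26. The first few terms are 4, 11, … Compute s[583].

15

We have s[0] = 4,  s[1] = 11,  s[2] = 7,  s[3] = 20,  s[4] = 3,  s[5] = 9,  s[6] = 22,  s[7] = 15,  s[8] = 19,  s[9] = 6,  s[10] = 23,  s[11] = 17,  s[12] = 4,  s[13] = 11.
The sequence repeats with period 12.
So s[583] = s[0 + ((583-0) mod 12)] = s[7] = 15.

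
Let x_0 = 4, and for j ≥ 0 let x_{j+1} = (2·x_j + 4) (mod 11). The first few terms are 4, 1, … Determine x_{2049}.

0

x_0 = 4; x_1 = 1; x_2 = 6; x_3 = 5; x_4 = 3; x_5 = 10; x_6 = 2; x_7 = 8; x_8 = 9; x_9 = 0; x_{10} = 4.
The sequence repeats with period 10.
So x_{2049} = x_{0 + ((2049-0) mod 10)} = x_9 = 0.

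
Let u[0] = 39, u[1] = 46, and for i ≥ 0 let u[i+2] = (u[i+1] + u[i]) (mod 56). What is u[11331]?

19

Computing terms: u[0] = 39, u[1] = 46, u[2] = 29, u[3] = 19, u[4] = 48, u[5] = 11, u[6] = 3, u[7] = 14, u[8] = 17, u[9] = 31, u[10] = 48, u[11] = 23, u[12] = 15, u[13] = 38, u[14] = 53, u[15] = 35, u[16] = 32, u[17] = 11, u[18] = 43, u[19] = 54, u[20] = 41, u[21] = 39, u[22] = 24, u[23] = 7, u[24] = 31, u[25] = 38, u[26] = 13, u[27] = 51, u[28] = 8, u[29] = 3, u[30] = 11, u[31] = 14, u[32] = 25, u[33] = 39, u[34] = 8, u[35] = 47, u[36] = 55, u[37] = 46, u[38] = 45, u[39] = 35, u[40] = 24, u[41] = 3, u[42] = 27, u[43] = 30, u[44] = 1, u[45] = 31, u[46] = 32, u[47] = 7, u[48] = 39, u[49] = 46.
The sequence repeats with period 48.
So u[11331] = u[0 + ((11331-0) mod 48)] = u[3] = 19.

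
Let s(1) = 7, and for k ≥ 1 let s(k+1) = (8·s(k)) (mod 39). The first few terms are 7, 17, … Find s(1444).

35

s(1) = 7, s(2) = 17, s(3) = 19, s(4) = 35, s(5) = 7.
Since s(5) = s(1) = 7, the sequence is periodic with period 4.
So s(1444) = s(1 + ((1444-1) mod 4)) = s(4) = 35.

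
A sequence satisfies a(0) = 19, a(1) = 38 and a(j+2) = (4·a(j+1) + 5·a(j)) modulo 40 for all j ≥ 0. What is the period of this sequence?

4

Computing terms: a(0) = 19; a(1) = 38; a(2) = 7; a(3) = 18; a(4) = 27; a(5) = 38; a(6) = 7.
Since (a(5), a(6)) = (a(1), a(2)) = (38, 7) (two consecutive terms determine the rest), the sequence is eventually periodic: after a pre-period of length 1 it cycles with period 4.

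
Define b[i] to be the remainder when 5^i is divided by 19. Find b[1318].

Computing terms: b[0] = 1,  b[1] = 5,  b[2] = 6,  b[3] = 11,  b[4] = 17,  b[5] = 9,  b[6] = 7,  b[7] = 16,  b[8] = 4,  b[9] = 1.
Since b[9] = b[0] = 1, the sequence is periodic with period 9.
(1318 - 0) mod 9 = 4, so b[1318] = b[4] = 17.

17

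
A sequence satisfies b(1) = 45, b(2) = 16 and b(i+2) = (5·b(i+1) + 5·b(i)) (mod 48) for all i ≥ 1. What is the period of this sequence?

Listing terms: b(1) = 45, b(2) = 16, b(3) = 17, b(4) = 21, b(5) = 46, b(6) = 47, b(7) = 33, b(8) = 16, b(9) = 5, b(10) = 9, b(11) = 22, b(12) = 11, b(13) = 21, b(14) = 16, b(15) = 41, b(16) = 45, b(17) = 46, b(18) = 23, b(19) = 9, b(20) = 16, b(21) = 29, b(22) = 33, b(23) = 22, b(24) = 35, b(25) = 45, b(26) = 16.
Since (b(25), b(26)) = (b(1), b(2)) = (45, 16) (two consecutive terms determine the rest), the sequence is periodic with period 24.

24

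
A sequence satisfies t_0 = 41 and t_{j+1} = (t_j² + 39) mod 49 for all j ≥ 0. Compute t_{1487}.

19

We have t_0 = 41,  t_1 = 5,  t_2 = 15,  t_3 = 19,  t_4 = 8,  t_5 = 5.
Since t_5 = t_1 = 5, the sequence is eventually periodic: after a pre-period of length 1 it cycles with period 4.
For j ≥ 1, t_j depends only on (j - 1) mod 4. (1487 - 1) mod 4 = 2, so t_{1487} = t_3 = 19.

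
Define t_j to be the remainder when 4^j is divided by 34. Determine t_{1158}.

Computing terms: t_0 = 1; t_1 = 4; t_2 = 16; t_3 = 30; t_4 = 18; t_5 = 4.
Since t_5 = t_1 = 4, the sequence is eventually periodic: after a pre-period of length 1 it cycles with period 4.
For j ≥ 1, t_j depends only on (j - 1) mod 4. (1158 - 1) mod 4 = 1, so t_{1158} = t_2 = 16.

16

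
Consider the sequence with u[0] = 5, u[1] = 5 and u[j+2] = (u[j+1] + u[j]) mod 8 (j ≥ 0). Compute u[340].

1

u[0] = 5; u[1] = 5; u[2] = 2; u[3] = 7; u[4] = 1; u[5] = 0; u[6] = 1; u[7] = 1; u[8] = 2; u[9] = 3; u[10] = 5; u[11] = 0; u[12] = 5; u[13] = 5.
The sequence repeats with period 12.
(340 - 0) mod 12 = 4, so u[340] = u[4] = 1.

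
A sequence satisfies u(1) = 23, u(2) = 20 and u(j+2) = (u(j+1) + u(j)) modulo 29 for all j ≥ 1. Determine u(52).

u(1) = 23, u(2) = 20, u(3) = 14, u(4) = 5, u(5) = 19, u(6) = 24, u(7) = 14, u(8) = 9, u(9) = 23, u(10) = 3, u(11) = 26, u(12) = 0, u(13) = 26, u(14) = 26, u(15) = 23, u(16) = 20.
The sequence repeats with period 14.
(52 - 1) mod 14 = 9, so u(52) = u(10) = 3.

3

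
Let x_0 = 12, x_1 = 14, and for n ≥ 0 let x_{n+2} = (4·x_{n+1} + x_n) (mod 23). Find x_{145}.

Computing terms: x_0 = 12; x_1 = 14; x_2 = 22; x_3 = 10; x_4 = 16; x_5 = 5; x_6 = 13; x_7 = 11; x_8 = 11; x_9 = 9; x_{10} = 1; x_{11} = 13; x_{12} = 7; x_{13} = 18; x_{14} = 10; x_{15} = 12; x_{16} = 12; x_{17} = 14.
The sequence repeats with period 16.
So x_{145} = x_{0 + ((145-0) mod 16)} = x_1 = 14.

14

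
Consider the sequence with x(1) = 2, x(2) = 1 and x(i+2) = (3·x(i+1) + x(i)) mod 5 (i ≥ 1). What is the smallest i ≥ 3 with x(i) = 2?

11

x(1) = 2; x(2) = 1; x(3) = 0; x(4) = 1; x(5) = 3; x(6) = 0; x(7) = 3; x(8) = 4; x(9) = 0; x(10) = 4; x(11) = 2; x(12) = 0; x(13) = 2; x(14) = 1.
The sequence repeats with period 12.
The value 2 first appears (with i ≥ 3) at x(11).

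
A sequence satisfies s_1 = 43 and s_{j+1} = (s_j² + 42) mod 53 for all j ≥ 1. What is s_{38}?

36

Listing terms: s_1 = 43,  s_2 = 36,  s_3 = 13,  s_4 = 52,  s_5 = 43.
The sequence repeats with period 4.
(38 - 1) mod 4 = 1, so s_{38} = s_2 = 36.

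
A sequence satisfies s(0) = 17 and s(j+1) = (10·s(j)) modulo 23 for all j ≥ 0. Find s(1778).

15

s(0) = 17; s(1) = 9; s(2) = 21; s(3) = 3; s(4) = 7; s(5) = 1; s(6) = 10; s(7) = 8; s(8) = 11; s(9) = 18; s(10) = 19; s(11) = 6; s(12) = 14; s(13) = 2; s(14) = 20; s(15) = 16; s(16) = 22; s(17) = 13; s(18) = 15; s(19) = 12; s(20) = 5; s(21) = 4; s(22) = 17.
The sequence repeats with period 22.
(1778 - 0) mod 22 = 18, so s(1778) = s(18) = 15.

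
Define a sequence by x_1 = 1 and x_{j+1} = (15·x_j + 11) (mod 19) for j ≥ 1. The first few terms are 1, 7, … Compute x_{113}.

Listing terms: x_1 = 1; x_2 = 7; x_3 = 2; x_4 = 3; x_5 = 18; x_6 = 15; x_7 = 8; x_8 = 17; x_9 = 0; x_{10} = 11; x_{11} = 5; x_{12} = 10; x_{13} = 9; x_{14} = 13; x_{15} = 16; x_{16} = 4; x_{17} = 14; x_{18} = 12; x_{19} = 1.
The sequence repeats with period 18.
(113 - 1) mod 18 = 4, so x_{113} = x_5 = 18.

18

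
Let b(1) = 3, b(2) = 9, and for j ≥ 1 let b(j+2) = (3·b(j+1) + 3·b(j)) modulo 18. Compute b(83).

Computing terms: b(1) = 3, b(2) = 9, b(3) = 0, b(4) = 9, b(5) = 9, b(6) = 0.
Since (b(5), b(6)) = (b(2), b(3)) = (9, 0) (two consecutive terms determine the rest), the sequence is eventually periodic: after a pre-period of length 1 it cycles with period 3.
For j ≥ 2, b(j) depends only on (j - 2) mod 3. (83 - 2) mod 3 = 0, so b(83) = b(2) = 9.

9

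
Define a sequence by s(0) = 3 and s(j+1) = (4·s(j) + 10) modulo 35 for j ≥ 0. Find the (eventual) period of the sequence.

6

Computing terms: s(0) = 3,  s(1) = 22,  s(2) = 28,  s(3) = 17,  s(4) = 8,  s(5) = 7,  s(6) = 3.
The sequence repeats with period 6.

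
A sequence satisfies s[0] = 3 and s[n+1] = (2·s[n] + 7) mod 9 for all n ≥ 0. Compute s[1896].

s[0] = 3, s[1] = 4, s[2] = 6, s[3] = 1, s[4] = 0, s[5] = 7, s[6] = 3.
The sequence repeats with period 6.
So s[1896] = s[0 + ((1896-0) mod 6)] = s[0] = 3.

3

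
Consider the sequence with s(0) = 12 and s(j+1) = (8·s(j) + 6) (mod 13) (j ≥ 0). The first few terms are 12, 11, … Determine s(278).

Listing terms: s(0) = 12; s(1) = 11; s(2) = 3; s(3) = 4; s(4) = 12.
The sequence repeats with period 4.
So s(278) = s(0 + ((278-0) mod 4)) = s(2) = 3.

3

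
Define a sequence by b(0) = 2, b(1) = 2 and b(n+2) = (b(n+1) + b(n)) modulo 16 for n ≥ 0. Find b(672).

b(0) = 2; b(1) = 2; b(2) = 4; b(3) = 6; b(4) = 10; b(5) = 0; b(6) = 10; b(7) = 10; b(8) = 4; b(9) = 14; b(10) = 2; b(11) = 0; b(12) = 2; b(13) = 2.
The sequence repeats with period 12.
(672 - 0) mod 12 = 0, so b(672) = b(0) = 2.

2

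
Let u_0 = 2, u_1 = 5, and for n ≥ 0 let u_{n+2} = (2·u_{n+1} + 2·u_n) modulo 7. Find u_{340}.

6

We have u_0 = 2; u_1 = 5; u_2 = 0; u_3 = 3; u_4 = 6; u_5 = 4; u_6 = 6; u_7 = 6; u_8 = 3; u_9 = 4; u_{10} = 0; u_{11} = 1; u_{12} = 2; u_{13} = 6; u_{14} = 2; u_{15} = 2; u_{16} = 1; u_{17} = 6; u_{18} = 0; u_{19} = 5; u_{20} = 3; u_{21} = 2; u_{22} = 3; u_{23} = 3; u_{24} = 5; u_{25} = 2; u_{26} = 0; u_{27} = 4; u_{28} = 1; u_{29} = 3; u_{30} = 1; u_{31} = 1; u_{32} = 4; u_{33} = 3; u_{34} = 0; u_{35} = 6; u_{36} = 5; u_{37} = 1; u_{38} = 5; u_{39} = 5; u_{40} = 6; u_{41} = 1; u_{42} = 0; u_{43} = 2; u_{44} = 4; u_{45} = 5; u_{46} = 4; u_{47} = 4; u_{48} = 2; u_{49} = 5.
Since (u_{48}, u_{49}) = (u_0, u_1) = (2, 5) (two consecutive terms determine the rest), the sequence is periodic with period 48.
(340 - 0) mod 48 = 4, so u_{340} = u_4 = 6.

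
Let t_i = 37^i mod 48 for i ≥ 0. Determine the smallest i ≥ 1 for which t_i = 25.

We have t_0 = 1, t_1 = 37, t_2 = 25, t_3 = 13, t_4 = 1.
Since t_4 = t_0 = 1, the sequence is periodic with period 4.
The value 25 first appears (with i ≥ 1) at t_2.

2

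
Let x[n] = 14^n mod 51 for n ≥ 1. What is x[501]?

x[1] = 14,  x[2] = 43,  x[3] = 41,  x[4] = 13,  x[5] = 29,  x[6] = 49,  x[7] = 23,  x[8] = 16,  x[9] = 20,  x[10] = 25,  x[11] = 44,  x[12] = 4,  x[13] = 5,  x[14] = 19,  x[15] = 11,  x[16] = 1,  x[17] = 14.
The sequence repeats with period 16.
So x[501] = x[1 + ((501-1) mod 16)] = x[5] = 29.

29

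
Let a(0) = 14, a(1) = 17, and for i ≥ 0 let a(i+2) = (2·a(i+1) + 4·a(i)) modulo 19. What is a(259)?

18

Computing terms: a(0) = 14; a(1) = 17; a(2) = 14; a(3) = 1; a(4) = 1; a(5) = 6; a(6) = 16; a(7) = 18; a(8) = 5; a(9) = 6; a(10) = 13; a(11) = 12; a(12) = 0; a(13) = 10; a(14) = 1; a(15) = 4; a(16) = 12; a(17) = 2; a(18) = 14; a(19) = 17.
Since (a(18), a(19)) = (a(0), a(1)) = (14, 17) (two consecutive terms determine the rest), the sequence is periodic with period 18.
So a(259) = a(0 + ((259-0) mod 18)) = a(7) = 18.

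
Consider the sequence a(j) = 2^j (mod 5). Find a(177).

Listing terms: a(0) = 1,  a(1) = 2,  a(2) = 4,  a(3) = 3,  a(4) = 1.
The sequence repeats with period 4.
(177 - 0) mod 4 = 1, so a(177) = a(1) = 2.

2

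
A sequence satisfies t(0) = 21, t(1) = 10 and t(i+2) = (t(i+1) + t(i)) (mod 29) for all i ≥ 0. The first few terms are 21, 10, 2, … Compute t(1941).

We have t(0) = 21, t(1) = 10, t(2) = 2, t(3) = 12, t(4) = 14, t(5) = 26, t(6) = 11, t(7) = 8, t(8) = 19, t(9) = 27, t(10) = 17, t(11) = 15, t(12) = 3, t(13) = 18, t(14) = 21, t(15) = 10.
Since (t(14), t(15)) = (t(0), t(1)) = (21, 10) (two consecutive terms determine the rest), the sequence is periodic with period 14.
(1941 - 0) mod 14 = 9, so t(1941) = t(9) = 27.

27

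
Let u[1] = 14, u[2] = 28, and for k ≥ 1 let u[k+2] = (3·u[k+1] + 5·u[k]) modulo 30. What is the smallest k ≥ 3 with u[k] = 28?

We have u[1] = 14,  u[2] = 28,  u[3] = 4,  u[4] = 2,  u[5] = 26,  u[6] = 28,  u[7] = 4.
Since (u[6], u[7]) = (u[2], u[3]) = (28, 4) (two consecutive terms determine the rest), the sequence is eventually periodic: after a pre-period of length 1 it cycles with period 4.
The value 28 next appears (with k ≥ 3) at u[6].

6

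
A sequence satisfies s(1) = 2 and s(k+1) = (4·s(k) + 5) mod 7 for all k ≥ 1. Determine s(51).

1

s(1) = 2,  s(2) = 6,  s(3) = 1,  s(4) = 2.
Since s(4) = s(1) = 2, the sequence is periodic with period 3.
So s(51) = s(1 + ((51-1) mod 3)) = s(3) = 1.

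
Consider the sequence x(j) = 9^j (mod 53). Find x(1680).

13

Listing terms: x(1) = 9, x(2) = 28, x(3) = 40, x(4) = 42, x(5) = 7, x(6) = 10, x(7) = 37, x(8) = 15, x(9) = 29, x(10) = 49, x(11) = 17, x(12) = 47, x(13) = 52, x(14) = 44, x(15) = 25, x(16) = 13, x(17) = 11, x(18) = 46, x(19) = 43, x(20) = 16, x(21) = 38, x(22) = 24, x(23) = 4, x(24) = 36, x(25) = 6, x(26) = 1, x(27) = 9.
Since x(27) = x(1) = 9, the sequence is periodic with period 26.
(1680 - 1) mod 26 = 15, so x(1680) = x(16) = 13.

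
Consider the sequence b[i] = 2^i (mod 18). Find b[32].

4

Listing terms: b[1] = 2,  b[2] = 4,  b[3] = 8,  b[4] = 16,  b[5] = 14,  b[6] = 10,  b[7] = 2.
Since b[7] = b[1] = 2, the sequence is periodic with period 6.
(32 - 1) mod 6 = 1, so b[32] = b[2] = 4.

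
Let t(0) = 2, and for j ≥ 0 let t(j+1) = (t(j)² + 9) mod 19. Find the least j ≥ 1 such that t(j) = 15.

We have t(0) = 2,  t(1) = 13,  t(2) = 7,  t(3) = 1,  t(4) = 10,  t(5) = 14,  t(6) = 15,  t(7) = 6,  t(8) = 7.
Since t(8) = t(2) = 7, the sequence is eventually periodic: after a pre-period of length 2 it cycles with period 6.
The value 15 first appears (with j ≥ 1) at t(6).

6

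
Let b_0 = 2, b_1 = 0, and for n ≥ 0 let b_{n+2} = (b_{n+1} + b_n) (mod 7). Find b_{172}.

3

b_0 = 2; b_1 = 0; b_2 = 2; b_3 = 2; b_4 = 4; b_5 = 6; b_6 = 3; b_7 = 2; b_8 = 5; b_9 = 0; b_{10} = 5; b_{11} = 5; b_{12} = 3; b_{13} = 1; b_{14} = 4; b_{15} = 5; b_{16} = 2; b_{17} = 0.
The sequence repeats with period 16.
So b_{172} = b_{0 + ((172-0) mod 16)} = b_{12} = 3.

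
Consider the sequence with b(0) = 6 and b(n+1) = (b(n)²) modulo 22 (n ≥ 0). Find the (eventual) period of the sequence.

We have b(0) = 6; b(1) = 14; b(2) = 20; b(3) = 4; b(4) = 16; b(5) = 14.
Since b(5) = b(1) = 14, the sequence is eventually periodic: after a pre-period of length 1 it cycles with period 4.

4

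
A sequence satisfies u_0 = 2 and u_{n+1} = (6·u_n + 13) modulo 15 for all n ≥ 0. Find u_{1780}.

Listing terms: u_0 = 2, u_1 = 10, u_2 = 13, u_3 = 1, u_4 = 4, u_5 = 7, u_6 = 10.
Since u_6 = u_1 = 10, the sequence is eventually periodic: after a pre-period of length 1 it cycles with period 5.
For n ≥ 1, u_n depends only on (n - 1) mod 5. (1780 - 1) mod 5 = 4, so u_{1780} = u_5 = 7.

7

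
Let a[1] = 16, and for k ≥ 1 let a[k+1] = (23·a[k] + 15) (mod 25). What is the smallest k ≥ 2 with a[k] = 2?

Listing terms: a[1] = 16, a[2] = 8, a[3] = 24, a[4] = 17, a[5] = 6, a[6] = 3, a[7] = 9, a[8] = 22, a[9] = 21, a[10] = 23, a[11] = 19, a[12] = 2, a[13] = 11, a[14] = 18, a[15] = 4, a[16] = 7, a[17] = 1, a[18] = 13, a[19] = 14, a[20] = 12, a[21] = 16.
Since a[21] = a[1] = 16, the sequence is periodic with period 20.
The value 2 first appears (with k ≥ 2) at a[12].

12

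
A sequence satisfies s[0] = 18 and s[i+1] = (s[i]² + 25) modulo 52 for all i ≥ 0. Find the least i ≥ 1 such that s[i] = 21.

3

s[0] = 18, s[1] = 37, s[2] = 42, s[3] = 21, s[4] = 50, s[5] = 29, s[6] = 34, s[7] = 37.
Since s[7] = s[1] = 37, the sequence is eventually periodic: after a pre-period of length 1 it cycles with period 6.
The value 21 first appears (with i ≥ 1) at s[3].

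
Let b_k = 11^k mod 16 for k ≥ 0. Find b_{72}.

1

We have b_0 = 1, b_1 = 11, b_2 = 9, b_3 = 3, b_4 = 1.
Since b_4 = b_0 = 1, the sequence is periodic with period 4.
(72 - 0) mod 4 = 0, so b_{72} = b_0 = 1.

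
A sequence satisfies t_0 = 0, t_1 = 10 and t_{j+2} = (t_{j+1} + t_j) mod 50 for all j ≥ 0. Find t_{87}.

Computing terms: t_0 = 0; t_1 = 10; t_2 = 10; t_3 = 20; t_4 = 30; t_5 = 0; t_6 = 30; t_7 = 30; t_8 = 10; t_9 = 40; t_{10} = 0; t_{11} = 40; t_{12} = 40; t_{13} = 30; t_{14} = 20; t_{15} = 0; t_{16} = 20; t_{17} = 20; t_{18} = 40; t_{19} = 10; t_{20} = 0; t_{21} = 10.
The sequence repeats with period 20.
So t_{87} = t_{0 + ((87-0) mod 20)} = t_7 = 30.

30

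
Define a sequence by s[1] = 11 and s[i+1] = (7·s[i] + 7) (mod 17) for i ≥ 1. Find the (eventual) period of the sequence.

16

s[1] = 11,  s[2] = 16,  s[3] = 0,  s[4] = 7,  s[5] = 5,  s[6] = 8,  s[7] = 12,  s[8] = 6,  s[9] = 15,  s[10] = 10,  s[11] = 9,  s[12] = 2,  s[13] = 4,  s[14] = 1,  s[15] = 14,  s[16] = 3,  s[17] = 11.
The sequence repeats with period 16.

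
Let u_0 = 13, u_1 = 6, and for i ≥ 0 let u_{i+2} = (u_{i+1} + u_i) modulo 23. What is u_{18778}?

Listing terms: u_0 = 13, u_1 = 6, u_2 = 19, u_3 = 2, u_4 = 21, u_5 = 0, u_6 = 21, u_7 = 21, u_8 = 19, u_9 = 17, u_{10} = 13, u_{11} = 7, u_{12} = 20, u_{13} = 4, u_{14} = 1, u_{15} = 5, u_{16} = 6, u_{17} = 11, u_{18} = 17, u_{19} = 5, u_{20} = 22, u_{21} = 4, u_{22} = 3, u_{23} = 7, u_{24} = 10, u_{25} = 17, u_{26} = 4, u_{27} = 21, u_{28} = 2, u_{29} = 0, u_{30} = 2, u_{31} = 2, u_{32} = 4, u_{33} = 6, u_{34} = 10, u_{35} = 16, u_{36} = 3, u_{37} = 19, u_{38} = 22, u_{39} = 18, u_{40} = 17, u_{41} = 12, u_{42} = 6, u_{43} = 18, u_{44} = 1, u_{45} = 19, u_{46} = 20, u_{47} = 16, u_{48} = 13, u_{49} = 6.
Since (u_{48}, u_{49}) = (u_0, u_1) = (13, 6) (two consecutive terms determine the rest), the sequence is periodic with period 48.
So u_{18778} = u_{0 + ((18778-0) mod 48)} = u_{10} = 13.

13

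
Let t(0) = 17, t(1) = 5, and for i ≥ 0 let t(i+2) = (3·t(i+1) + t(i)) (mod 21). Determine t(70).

Computing terms: t(0) = 17; t(1) = 5; t(2) = 11; t(3) = 17; t(4) = 20; t(5) = 14; t(6) = 20; t(7) = 11; t(8) = 11; t(9) = 2; t(10) = 17; t(11) = 11; t(12) = 8; t(13) = 14; t(14) = 8; t(15) = 17; t(16) = 17; t(17) = 5.
Since (t(16), t(17)) = (t(0), t(1)) = (17, 5) (two consecutive terms determine the rest), the sequence is periodic with period 16.
So t(70) = t(0 + ((70-0) mod 16)) = t(6) = 20.

20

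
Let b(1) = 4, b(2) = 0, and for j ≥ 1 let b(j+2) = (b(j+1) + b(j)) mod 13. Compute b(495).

5

Listing terms: b(1) = 4; b(2) = 0; b(3) = 4; b(4) = 4; b(5) = 8; b(6) = 12; b(7) = 7; b(8) = 6; b(9) = 0; b(10) = 6; b(11) = 6; b(12) = 12; b(13) = 5; b(14) = 4; b(15) = 9; b(16) = 0; b(17) = 9; b(18) = 9; b(19) = 5; b(20) = 1; b(21) = 6; b(22) = 7; b(23) = 0; b(24) = 7; b(25) = 7; b(26) = 1; b(27) = 8; b(28) = 9; b(29) = 4; b(30) = 0.
The sequence repeats with period 28.
(495 - 1) mod 28 = 18, so b(495) = b(19) = 5.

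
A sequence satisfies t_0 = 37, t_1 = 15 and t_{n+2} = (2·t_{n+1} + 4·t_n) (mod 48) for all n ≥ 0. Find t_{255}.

16

t_0 = 37; t_1 = 15; t_2 = 34; t_3 = 32; t_4 = 8; t_5 = 0; t_6 = 32; t_7 = 16; t_8 = 16; t_9 = 0; t_{10} = 16; t_{11} = 32; t_{12} = 32; t_{13} = 0; t_{14} = 32.
Since (t_{13}, t_{14}) = (t_5, t_6) = (0, 32) (two consecutive terms determine the rest), the sequence is eventually periodic: after a pre-period of length 5 it cycles with period 8.
For n ≥ 5, t_n depends only on (n - 5) mod 8. (255 - 5) mod 8 = 2, so t_{255} = t_7 = 16.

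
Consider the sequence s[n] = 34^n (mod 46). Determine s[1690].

16

We have s[0] = 1, s[1] = 34, s[2] = 6, s[3] = 20, s[4] = 36, s[5] = 28, s[6] = 32, s[7] = 30, s[8] = 8, s[9] = 42, s[10] = 2, s[11] = 22, s[12] = 12, s[13] = 40, s[14] = 26, s[15] = 10, s[16] = 18, s[17] = 14, s[18] = 16, s[19] = 38, s[20] = 4, s[21] = 44, s[22] = 24, s[23] = 34.
Since s[23] = s[1] = 34, the sequence is eventually periodic: after a pre-period of length 1 it cycles with period 22.
For n ≥ 1, s[n] depends only on (n - 1) mod 22. (1690 - 1) mod 22 = 17, so s[1690] = s[18] = 16.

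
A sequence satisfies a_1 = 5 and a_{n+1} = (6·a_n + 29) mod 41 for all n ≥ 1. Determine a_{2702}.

We have a_1 = 5, a_2 = 18, a_3 = 14, a_4 = 31, a_5 = 10, a_6 = 7, a_7 = 30, a_8 = 4, a_9 = 12, a_{10} = 19, a_{11} = 20, a_{12} = 26, a_{13} = 21, a_{14} = 32, a_{15} = 16, a_{16} = 2, a_{17} = 0, a_{18} = 29, a_{19} = 39, a_{20} = 17, a_{21} = 8, a_{22} = 36, a_{23} = 40, a_{24} = 23, a_{25} = 3, a_{26} = 6, a_{27} = 24, a_{28} = 9, a_{29} = 1, a_{30} = 35, a_{31} = 34, a_{32} = 28, a_{33} = 33, a_{34} = 22, a_{35} = 38, a_{36} = 11, a_{37} = 13, a_{38} = 25, a_{39} = 15, a_{40} = 37, a_{41} = 5.
The sequence repeats with period 40.
So a_{2702} = a_{1 + ((2702-1) mod 40)} = a_{22} = 36.

36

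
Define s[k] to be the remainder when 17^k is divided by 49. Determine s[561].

20

Listing terms: s[1] = 17; s[2] = 44; s[3] = 13; s[4] = 25; s[5] = 33; s[6] = 22; s[7] = 31; s[8] = 37; s[9] = 41; s[10] = 11; s[11] = 40; s[12] = 43; s[13] = 45; s[14] = 30; s[15] = 20; s[16] = 46; s[17] = 47; s[18] = 15; s[19] = 10; s[20] = 23; s[21] = 48; s[22] = 32; s[23] = 5; s[24] = 36; s[25] = 24; s[26] = 16; s[27] = 27; s[28] = 18; s[29] = 12; s[30] = 8; s[31] = 38; s[32] = 9; s[33] = 6; s[34] = 4; s[35] = 19; s[36] = 29; s[37] = 3; s[38] = 2; s[39] = 34; s[40] = 39; s[41] = 26; s[42] = 1; s[43] = 17.
The sequence repeats with period 42.
(561 - 1) mod 42 = 14, so s[561] = s[15] = 20.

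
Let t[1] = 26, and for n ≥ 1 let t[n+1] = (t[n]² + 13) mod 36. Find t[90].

t[1] = 26,  t[2] = 5,  t[3] = 2,  t[4] = 17,  t[5] = 14,  t[6] = 29,  t[7] = 26.
The sequence repeats with period 6.
So t[90] = t[1 + ((90-1) mod 6)] = t[6] = 29.

29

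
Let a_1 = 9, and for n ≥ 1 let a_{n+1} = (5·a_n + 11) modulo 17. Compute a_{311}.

8

We have a_1 = 9, a_2 = 5, a_3 = 2, a_4 = 4, a_5 = 14, a_6 = 13, a_7 = 8, a_8 = 0, a_9 = 11, a_{10} = 15, a_{11} = 1, a_{12} = 16, a_{13} = 6, a_{14} = 7, a_{15} = 12, a_{16} = 3, a_{17} = 9.
The sequence repeats with period 16.
(311 - 1) mod 16 = 6, so a_{311} = a_7 = 8.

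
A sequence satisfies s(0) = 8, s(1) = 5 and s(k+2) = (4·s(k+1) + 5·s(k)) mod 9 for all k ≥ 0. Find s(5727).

Listing terms: s(0) = 8,  s(1) = 5,  s(2) = 6,  s(3) = 4,  s(4) = 1,  s(5) = 6,  s(6) = 2,  s(7) = 2,  s(8) = 0,  s(9) = 1,  s(10) = 4,  s(11) = 3,  s(12) = 5,  s(13) = 8,  s(14) = 3,  s(15) = 7,  s(16) = 7,  s(17) = 0,  s(18) = 8,  s(19) = 5.
The sequence repeats with period 18.
So s(5727) = s(0 + ((5727-0) mod 18)) = s(3) = 4.

4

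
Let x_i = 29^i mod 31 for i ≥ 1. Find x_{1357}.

27

Computing terms: x_1 = 29,  x_2 = 4,  x_3 = 23,  x_4 = 16,  x_5 = 30,  x_6 = 2,  x_7 = 27,  x_8 = 8,  x_9 = 15,  x_{10} = 1,  x_{11} = 29.
Since x_{11} = x_1 = 29, the sequence is periodic with period 10.
(1357 - 1) mod 10 = 6, so x_{1357} = x_7 = 27.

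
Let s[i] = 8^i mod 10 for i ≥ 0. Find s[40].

s[0] = 1; s[1] = 8; s[2] = 4; s[3] = 2; s[4] = 6; s[5] = 8.
Since s[5] = s[1] = 8, the sequence is eventually periodic: after a pre-period of length 1 it cycles with period 4.
For i ≥ 1, s[i] depends only on (i - 1) mod 4. (40 - 1) mod 4 = 3, so s[40] = s[4] = 6.

6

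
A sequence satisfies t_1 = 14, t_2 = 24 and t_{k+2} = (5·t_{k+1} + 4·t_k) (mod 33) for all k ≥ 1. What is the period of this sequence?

Computing terms: t_1 = 14,  t_2 = 24,  t_3 = 11,  t_4 = 19,  t_5 = 7,  t_6 = 12,  t_7 = 22,  t_8 = 26,  t_9 = 20,  t_{10} = 6,  t_{11} = 11,  t_{12} = 13,  t_{13} = 10,  t_{14} = 3,  t_{15} = 22,  t_{16} = 23,  t_{17} = 5,  t_{18} = 18,  t_{19} = 11,  t_{20} = 28,  t_{21} = 19,  t_{22} = 9,  t_{23} = 22,  t_{24} = 14,  t_{25} = 26,  t_{26} = 21,  t_{27} = 11,  t_{28} = 7,  t_{29} = 13,  t_{30} = 27,  t_{31} = 22,  t_{32} = 20,  t_{33} = 23,  t_{34} = 30,  t_{35} = 11,  t_{36} = 10,  t_{37} = 28,  t_{38} = 15,  t_{39} = 22,  t_{40} = 5,  t_{41} = 14,  t_{42} = 24.
Since (t_{41}, t_{42}) = (t_1, t_2) = (14, 24) (two consecutive terms determine the rest), the sequence is periodic with period 40.

40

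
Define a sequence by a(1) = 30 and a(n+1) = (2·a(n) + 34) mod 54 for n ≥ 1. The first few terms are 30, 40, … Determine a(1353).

a(1) = 30; a(2) = 40; a(3) = 6; a(4) = 46; a(5) = 18; a(6) = 16; a(7) = 12; a(8) = 4; a(9) = 42; a(10) = 10; a(11) = 0; a(12) = 34; a(13) = 48; a(14) = 22; a(15) = 24; a(16) = 28; a(17) = 36; a(18) = 52; a(19) = 30.
Since a(19) = a(1) = 30, the sequence is periodic with period 18.
(1353 - 1) mod 18 = 2, so a(1353) = a(3) = 6.

6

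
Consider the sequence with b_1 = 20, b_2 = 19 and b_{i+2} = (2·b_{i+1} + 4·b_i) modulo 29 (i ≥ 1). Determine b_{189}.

17

b_1 = 20; b_2 = 19; b_3 = 2; b_4 = 22; b_5 = 23; b_6 = 18; b_7 = 12; b_8 = 9; b_9 = 8; b_{10} = 23; b_{11} = 20; b_{12} = 16; b_{13} = 25; b_{14} = 27; b_{15} = 9; b_{16} = 10; b_{17} = 27; b_{18} = 7; b_{19} = 6; b_{20} = 11; b_{21} = 17; b_{22} = 20; b_{23} = 21; b_{24} = 6; b_{25} = 9; b_{26} = 13; b_{27} = 4; b_{28} = 2; b_{29} = 20; b_{30} = 19.
The sequence repeats with period 28.
So b_{189} = b_{1 + ((189-1) mod 28)} = b_{21} = 17.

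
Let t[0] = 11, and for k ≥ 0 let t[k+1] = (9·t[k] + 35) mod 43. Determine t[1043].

18

Computing terms: t[0] = 11, t[1] = 5, t[2] = 37, t[3] = 24, t[4] = 36, t[5] = 15, t[6] = 41, t[7] = 17, t[8] = 16, t[9] = 7, t[10] = 12, t[11] = 14, t[12] = 32, t[13] = 22, t[14] = 18, t[15] = 25, t[16] = 2, t[17] = 10, t[18] = 39, t[19] = 42, t[20] = 26, t[21] = 11.
The sequence repeats with period 21.
(1043 - 0) mod 21 = 14, so t[1043] = t[14] = 18.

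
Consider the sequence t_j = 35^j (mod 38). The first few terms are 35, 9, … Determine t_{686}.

9

t_1 = 35, t_2 = 9, t_3 = 11, t_4 = 5, t_5 = 23, t_6 = 7, t_7 = 17, t_8 = 25, t_9 = 1, t_{10} = 35.
The sequence repeats with period 9.
So t_{686} = t_{1 + ((686-1) mod 9)} = t_2 = 9.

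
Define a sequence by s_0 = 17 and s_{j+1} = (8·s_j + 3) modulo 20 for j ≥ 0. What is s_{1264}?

7

s_0 = 17,  s_1 = 19,  s_2 = 15,  s_3 = 3,  s_4 = 7,  s_5 = 19.
Since s_5 = s_1 = 19, the sequence is eventually periodic: after a pre-period of length 1 it cycles with period 4.
For j ≥ 1, s_j depends only on (j - 1) mod 4. (1264 - 1) mod 4 = 3, so s_{1264} = s_4 = 7.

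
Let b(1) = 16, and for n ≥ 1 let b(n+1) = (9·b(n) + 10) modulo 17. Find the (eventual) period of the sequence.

We have b(1) = 16,  b(2) = 1,  b(3) = 2,  b(4) = 11,  b(5) = 7,  b(6) = 5,  b(7) = 4,  b(8) = 12,  b(9) = 16.
Since b(9) = b(1) = 16, the sequence is periodic with period 8.

8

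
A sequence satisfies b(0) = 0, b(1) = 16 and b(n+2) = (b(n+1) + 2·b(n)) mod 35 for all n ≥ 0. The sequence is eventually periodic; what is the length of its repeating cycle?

12

b(0) = 0; b(1) = 16; b(2) = 16; b(3) = 13; b(4) = 10; b(5) = 1; b(6) = 21; b(7) = 23; b(8) = 30; b(9) = 6; b(10) = 31; b(11) = 8; b(12) = 0; b(13) = 16.
The sequence repeats with period 12.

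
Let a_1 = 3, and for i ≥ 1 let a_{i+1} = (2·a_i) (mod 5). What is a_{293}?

3

We have a_1 = 3,  a_2 = 1,  a_3 = 2,  a_4 = 4,  a_5 = 3.
Since a_5 = a_1 = 3, the sequence is periodic with period 4.
(293 - 1) mod 4 = 0, so a_{293} = a_1 = 3.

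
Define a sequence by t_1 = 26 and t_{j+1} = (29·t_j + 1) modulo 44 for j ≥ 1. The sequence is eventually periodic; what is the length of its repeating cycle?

20

We have t_1 = 26,  t_2 = 7,  t_3 = 28,  t_4 = 21,  t_5 = 38,  t_6 = 3,  t_7 = 0,  t_8 = 1,  t_9 = 30,  t_{10} = 35,  t_{11} = 4,  t_{12} = 29,  t_{13} = 6,  t_{14} = 43,  t_{15} = 16,  t_{16} = 25,  t_{17} = 22,  t_{18} = 23,  t_{19} = 8,  t_{20} = 13,  t_{21} = 26.
Since t_{21} = t_1 = 26, the sequence is periodic with period 20.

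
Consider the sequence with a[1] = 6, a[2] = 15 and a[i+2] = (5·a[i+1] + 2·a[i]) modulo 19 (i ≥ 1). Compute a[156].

7

Computing terms: a[1] = 6,  a[2] = 15,  a[3] = 11,  a[4] = 9,  a[5] = 10,  a[6] = 11,  a[7] = 18,  a[8] = 17,  a[9] = 7,  a[10] = 12,  a[11] = 17,  a[12] = 14,  a[13] = 9,  a[14] = 16,  a[15] = 3,  a[16] = 9,  a[17] = 13,  a[18] = 7,  a[19] = 4,  a[20] = 15,  a[21] = 7,  a[22] = 8,  a[23] = 16,  a[24] = 1,  a[25] = 18,  a[26] = 16,  a[27] = 2,  a[28] = 4,  a[29] = 5,  a[30] = 14,  a[31] = 4,  a[32] = 10,  a[33] = 1,  a[34] = 6,  a[35] = 13,  a[36] = 1,  a[37] = 12,  a[38] = 5,  a[39] = 11,  a[40] = 8,  a[41] = 5,  a[42] = 3,  a[43] = 6,  a[44] = 17,  a[45] = 2,  a[46] = 6,  a[47] = 15.
Since (a[46], a[47]) = (a[1], a[2]) = (6, 15) (two consecutive terms determine the rest), the sequence is periodic with period 45.
(156 - 1) mod 45 = 20, so a[156] = a[21] = 7.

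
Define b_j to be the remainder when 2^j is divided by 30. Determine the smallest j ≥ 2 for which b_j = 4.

2

Computing terms: b_1 = 2,  b_2 = 4,  b_3 = 8,  b_4 = 16,  b_5 = 2.
The sequence repeats with period 4.
The value 4 first appears (with j ≥ 2) at b_2.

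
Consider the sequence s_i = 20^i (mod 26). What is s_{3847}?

6

We have s_1 = 20; s_2 = 10; s_3 = 18; s_4 = 22; s_5 = 24; s_6 = 12; s_7 = 6; s_8 = 16; s_9 = 8; s_{10} = 4; s_{11} = 2; s_{12} = 14; s_{13} = 20.
The sequence repeats with period 12.
(3847 - 1) mod 12 = 6, so s_{3847} = s_7 = 6.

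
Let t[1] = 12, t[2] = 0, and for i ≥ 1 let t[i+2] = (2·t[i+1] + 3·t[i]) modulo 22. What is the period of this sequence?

10

Computing terms: t[1] = 12; t[2] = 0; t[3] = 14; t[4] = 6; t[5] = 10; t[6] = 16; t[7] = 18; t[8] = 18; t[9] = 2; t[10] = 14; t[11] = 12; t[12] = 0.
Since (t[11], t[12]) = (t[1], t[2]) = (12, 0) (two consecutive terms determine the rest), the sequence is periodic with period 10.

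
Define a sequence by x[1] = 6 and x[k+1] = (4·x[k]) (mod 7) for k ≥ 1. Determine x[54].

x[1] = 6; x[2] = 3; x[3] = 5; x[4] = 6.
The sequence repeats with period 3.
So x[54] = x[1 + ((54-1) mod 3)] = x[3] = 5.

5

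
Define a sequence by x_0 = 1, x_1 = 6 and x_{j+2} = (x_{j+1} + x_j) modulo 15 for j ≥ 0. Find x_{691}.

4

x_0 = 1, x_1 = 6, x_2 = 7, x_3 = 13, x_4 = 5, x_5 = 3, x_6 = 8, x_7 = 11, x_8 = 4, x_9 = 0, x_{10} = 4, x_{11} = 4, x_{12} = 8, x_{13} = 12, x_{14} = 5, x_{15} = 2, x_{16} = 7, x_{17} = 9, x_{18} = 1, x_{19} = 10, x_{20} = 11, x_{21} = 6, x_{22} = 2, x_{23} = 8, x_{24} = 10, x_{25} = 3, x_{26} = 13, x_{27} = 1, x_{28} = 14, x_{29} = 0, x_{30} = 14, x_{31} = 14, x_{32} = 13, x_{33} = 12, x_{34} = 10, x_{35} = 7, x_{36} = 2, x_{37} = 9, x_{38} = 11, x_{39} = 5, x_{40} = 1, x_{41} = 6.
Since (x_{40}, x_{41}) = (x_0, x_1) = (1, 6) (two consecutive terms determine the rest), the sequence is periodic with period 40.
So x_{691} = x_{0 + ((691-0) mod 40)} = x_{11} = 4.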